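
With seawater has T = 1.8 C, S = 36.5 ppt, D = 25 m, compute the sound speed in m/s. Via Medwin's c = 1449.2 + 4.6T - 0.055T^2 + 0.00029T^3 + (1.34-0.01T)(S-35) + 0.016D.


1459.69 m/s


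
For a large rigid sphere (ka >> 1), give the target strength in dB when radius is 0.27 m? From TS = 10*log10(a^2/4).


-17.39 dB


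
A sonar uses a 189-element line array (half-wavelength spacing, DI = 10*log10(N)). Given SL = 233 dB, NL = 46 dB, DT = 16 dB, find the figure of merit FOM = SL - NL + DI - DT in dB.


Step 1: DI = 10*log10(189) = 22.76 dB
Step 2: FOM = SL - NL + DI - DT = 233 - 46 + 22.76 - 16 = 193.76

193.76 dB


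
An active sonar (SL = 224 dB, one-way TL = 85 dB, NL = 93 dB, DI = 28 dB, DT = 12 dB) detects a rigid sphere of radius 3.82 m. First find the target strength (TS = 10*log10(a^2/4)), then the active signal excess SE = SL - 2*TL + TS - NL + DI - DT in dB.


Step 1: TS = 10*log10(3.82^2/4) = 5.62 dB
Step 2: SE = SL - 2*TL + TS - NL + DI - DT = 224 - 2*85 + (5.62) - 93 + 28 - 12 = -17.38

-17.38 dB


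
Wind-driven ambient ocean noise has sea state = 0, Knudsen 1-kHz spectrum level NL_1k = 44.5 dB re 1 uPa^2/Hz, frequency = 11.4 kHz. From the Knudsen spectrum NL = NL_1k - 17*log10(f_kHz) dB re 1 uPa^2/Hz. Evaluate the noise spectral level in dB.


NL = NL_1k - 17*log10(f_kHz) = 44.5 - 17*log10(11.4) = 44.5 - (17.97) = 26.53

26.53 dB


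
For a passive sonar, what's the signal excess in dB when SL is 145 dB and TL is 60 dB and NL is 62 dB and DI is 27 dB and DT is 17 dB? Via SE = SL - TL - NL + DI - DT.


33 dB


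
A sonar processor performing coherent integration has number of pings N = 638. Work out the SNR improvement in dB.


Gain = 10*log10(638) = 28.05

28.05 dB


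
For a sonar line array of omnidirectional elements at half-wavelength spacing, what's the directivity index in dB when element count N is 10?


DI = 10*log10(10) = 10.0

10.0 dB


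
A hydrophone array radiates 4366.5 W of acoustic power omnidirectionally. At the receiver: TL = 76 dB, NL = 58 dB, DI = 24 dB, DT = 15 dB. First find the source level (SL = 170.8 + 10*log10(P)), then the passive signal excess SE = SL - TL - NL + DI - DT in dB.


Step 1: SL = 170.8 + 10*log10(4366.5) = 207.2 dB
Step 2: SE = SL - TL - NL + DI - DT = 207.2 - 76 - 58 + 24 - 15 = 82.2

82.2 dB


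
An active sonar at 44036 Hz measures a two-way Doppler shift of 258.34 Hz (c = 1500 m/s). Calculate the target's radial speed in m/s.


From fd = 2*f*v/c, v = c*fd/(2*f) = 1500 * 258.34 / (2*44036) = 4.4

4.4 m/s


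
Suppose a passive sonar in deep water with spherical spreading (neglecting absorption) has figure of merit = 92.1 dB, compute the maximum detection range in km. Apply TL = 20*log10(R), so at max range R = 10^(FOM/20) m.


At max range FOM = TL, so 20*log10(R) = 92.1
R = 10^(92.1/20) = 40271.7 m = 40.27 km

40.27 km


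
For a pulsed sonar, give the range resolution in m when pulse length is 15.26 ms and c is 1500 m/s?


dR = c*tau/2 = 1500 * 15.26e-3 / 2 = 11.445

11.445 m


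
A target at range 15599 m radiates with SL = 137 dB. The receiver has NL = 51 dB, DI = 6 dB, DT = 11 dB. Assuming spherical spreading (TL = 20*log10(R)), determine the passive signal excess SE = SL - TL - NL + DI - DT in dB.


Step 1: TL = 20*log10(15599) = 83.86 dB
Step 2: SE = 137 - 83.86 - 51 + 6 - 11 = -2.86

-2.86 dB


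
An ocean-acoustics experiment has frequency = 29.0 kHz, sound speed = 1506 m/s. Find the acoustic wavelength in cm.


5.19 cm


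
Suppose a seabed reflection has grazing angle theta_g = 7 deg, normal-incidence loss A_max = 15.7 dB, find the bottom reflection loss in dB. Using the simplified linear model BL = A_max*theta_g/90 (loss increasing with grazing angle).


BL = A_max * theta_g / 90 = 15.7 * 7 / 90 = 1.22

1.22 dB


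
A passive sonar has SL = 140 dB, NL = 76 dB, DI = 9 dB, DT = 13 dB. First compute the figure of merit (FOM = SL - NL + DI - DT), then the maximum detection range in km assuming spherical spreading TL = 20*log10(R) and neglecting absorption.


Step 1: FOM = SL - NL + DI - DT = 140 - 76 + 9 - 13 = 60 dB
Step 2: at max range FOM = TL = 20*log10(R), so R = 10^(60/20) = 1000.0 m = 1.0 km

1.0 km


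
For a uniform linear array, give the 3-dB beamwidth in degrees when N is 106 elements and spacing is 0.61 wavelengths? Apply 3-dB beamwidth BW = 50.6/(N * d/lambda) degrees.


BW = 50.6 / (106 * 0.61) = 50.6 / 64.66 = 0.78

0.78 deg


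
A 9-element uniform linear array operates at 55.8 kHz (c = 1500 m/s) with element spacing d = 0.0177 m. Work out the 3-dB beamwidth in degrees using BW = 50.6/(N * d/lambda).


8.54 deg


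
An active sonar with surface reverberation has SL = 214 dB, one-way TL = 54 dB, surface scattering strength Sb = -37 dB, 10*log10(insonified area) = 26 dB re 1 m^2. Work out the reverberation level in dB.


RL = SL - 2*TL + Sb + 10*log10(A) = 214 - 2*54 + (-37) + 26 = 95

95 dB


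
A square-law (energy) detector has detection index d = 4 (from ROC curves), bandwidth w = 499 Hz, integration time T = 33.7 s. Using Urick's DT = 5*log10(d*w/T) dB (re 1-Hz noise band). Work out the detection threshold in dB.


DT = 5*log10(d*w/T) = 5*log10(4 * 499 / 33.7) = 5*log10(59.23) = 8.86

8.86 dB


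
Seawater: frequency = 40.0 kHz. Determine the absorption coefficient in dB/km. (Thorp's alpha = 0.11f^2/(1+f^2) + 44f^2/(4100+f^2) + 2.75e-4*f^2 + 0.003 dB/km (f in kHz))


f^2 = 1600.0
alpha = 0.11*1600.0/(1+1600.0) + 44*1600.0/(4100+1600.0) + 2.75e-4*1600.0 + 0.003 = 12.904

12.904 dB/km


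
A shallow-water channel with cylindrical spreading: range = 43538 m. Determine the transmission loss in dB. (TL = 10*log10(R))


TL = 10*log10(43538) = 46.39

46.39 dB


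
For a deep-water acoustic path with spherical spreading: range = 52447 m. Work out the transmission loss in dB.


TL = 20*log10(52447) = 94.39

94.39 dB


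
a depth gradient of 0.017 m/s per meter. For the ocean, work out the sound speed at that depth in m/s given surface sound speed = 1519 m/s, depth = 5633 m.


c = 1519 + 0.017 * 5633 = 1614.761

1614.761 m/s


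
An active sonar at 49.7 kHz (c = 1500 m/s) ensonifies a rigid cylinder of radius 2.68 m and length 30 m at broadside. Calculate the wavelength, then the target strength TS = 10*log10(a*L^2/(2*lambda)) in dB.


Step 1: lambda = c/f = 1500/49700 = 0.03018 m
Step 2: TS = 10*log10(a*L^2/(2*lambda)) = 10*log10(2.68*30^2/(2*0.03018)) = 46.02

46.02 dB


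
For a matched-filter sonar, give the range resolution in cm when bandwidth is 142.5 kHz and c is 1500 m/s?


dR = c/(2*BW) = 1500 / (2 * 142.5e3) = 0.0053 m = 0.53 cm

0.53 cm


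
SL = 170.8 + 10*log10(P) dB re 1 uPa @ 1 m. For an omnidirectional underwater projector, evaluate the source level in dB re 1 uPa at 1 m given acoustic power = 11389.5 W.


211.37 dB


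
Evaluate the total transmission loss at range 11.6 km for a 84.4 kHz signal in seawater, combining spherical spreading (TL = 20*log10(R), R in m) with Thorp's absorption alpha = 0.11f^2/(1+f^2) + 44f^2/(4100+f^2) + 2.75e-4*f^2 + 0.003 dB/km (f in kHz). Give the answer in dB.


Step 1 (Thorp): alpha = 0.11*7123.36/(1+7123.36) + 44*7123.36/(4100+7123.36) + 2.75e-4*7123.36 + 0.003 = 29.9983 dB/km
Step 2: TL_spread = 20*log10(11600) = 81.29 dB
Step 3: TL_abs = alpha*R = 29.9983 * 11.6 = 347.98 dB
Step 4: TL_total = 81.29 + 347.98 = 429.27

429.27 dB


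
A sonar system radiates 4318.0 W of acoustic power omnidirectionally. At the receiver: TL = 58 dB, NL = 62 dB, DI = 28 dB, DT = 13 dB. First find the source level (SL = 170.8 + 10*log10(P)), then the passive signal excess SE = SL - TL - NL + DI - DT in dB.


Step 1: SL = 170.8 + 10*log10(4318.0) = 207.15 dB
Step 2: SE = SL - TL - NL + DI - DT = 207.15 - 58 - 62 + 28 - 13 = 102.15

102.15 dB


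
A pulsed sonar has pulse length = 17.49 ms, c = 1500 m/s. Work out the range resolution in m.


dR = c*tau/2 = 1500 * 17.49e-3 / 2 = 13.1175

13.1175 m


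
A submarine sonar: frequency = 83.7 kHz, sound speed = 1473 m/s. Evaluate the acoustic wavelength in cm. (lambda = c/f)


1.76 cm


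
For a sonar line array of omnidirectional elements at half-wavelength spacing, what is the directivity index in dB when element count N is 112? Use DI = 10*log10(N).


20.49 dB


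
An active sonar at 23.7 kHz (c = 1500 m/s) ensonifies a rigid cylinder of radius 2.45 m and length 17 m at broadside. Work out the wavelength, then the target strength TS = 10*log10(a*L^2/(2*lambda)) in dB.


Step 1: lambda = c/f = 1500/23700 = 0.06329 m
Step 2: TS = 10*log10(a*L^2/(2*lambda)) = 10*log10(2.45*17^2/(2*0.06329)) = 37.48

37.48 dB


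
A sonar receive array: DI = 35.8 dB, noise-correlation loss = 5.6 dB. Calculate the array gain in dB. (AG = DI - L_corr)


AG = DI - L_corr = 35.8 - 5.6 = 30.2

30.2 dB


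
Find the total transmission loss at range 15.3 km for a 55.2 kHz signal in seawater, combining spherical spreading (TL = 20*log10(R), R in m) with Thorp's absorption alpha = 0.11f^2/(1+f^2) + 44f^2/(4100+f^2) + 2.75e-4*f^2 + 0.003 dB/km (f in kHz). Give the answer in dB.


Step 1 (Thorp): alpha = 0.11*3047.04/(1+3047.04) + 44*3047.04/(4100+3047.04) + 2.75e-4*3047.04 + 0.003 = 19.7097 dB/km
Step 2: TL_spread = 20*log10(15300) = 83.69 dB
Step 3: TL_abs = alpha*R = 19.7097 * 15.3 = 301.56 dB
Step 4: TL_total = 83.69 + 301.56 = 385.25

385.25 dB


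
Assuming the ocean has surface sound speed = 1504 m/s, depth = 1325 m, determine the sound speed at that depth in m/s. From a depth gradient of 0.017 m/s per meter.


1526.525 m/s


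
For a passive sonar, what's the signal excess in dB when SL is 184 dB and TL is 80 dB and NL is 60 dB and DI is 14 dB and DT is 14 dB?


SE = SL - TL - NL + DI - DT = 184 - 80 - 60 + 14 - 14 = 44

44 dB


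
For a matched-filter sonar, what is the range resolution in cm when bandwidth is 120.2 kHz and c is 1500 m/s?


0.62 cm


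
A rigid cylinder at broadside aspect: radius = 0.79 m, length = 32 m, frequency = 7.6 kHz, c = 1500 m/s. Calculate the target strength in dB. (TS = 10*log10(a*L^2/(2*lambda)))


33.12 dB


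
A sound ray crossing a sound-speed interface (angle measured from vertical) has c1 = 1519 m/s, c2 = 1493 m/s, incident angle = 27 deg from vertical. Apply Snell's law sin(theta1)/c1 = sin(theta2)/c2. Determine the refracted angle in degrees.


sin(theta2) = (c2/c1)*sin(theta1) = (1493/1519)*sin(27 deg) = 0.44622
theta2 = arcsin(0.44622) = 26.5

26.5 deg


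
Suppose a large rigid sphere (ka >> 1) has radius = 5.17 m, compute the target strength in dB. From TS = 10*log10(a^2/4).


TS = 10*log10(5.17^2 / 4) = 10*log10(6.682225) = 8.25

8.25 dB


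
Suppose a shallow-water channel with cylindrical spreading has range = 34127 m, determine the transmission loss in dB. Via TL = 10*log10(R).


TL = 10*log10(34127) = 45.33

45.33 dB


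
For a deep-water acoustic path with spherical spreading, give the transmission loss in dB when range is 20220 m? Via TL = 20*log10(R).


TL = 20*log10(20220) = 86.12

86.12 dB


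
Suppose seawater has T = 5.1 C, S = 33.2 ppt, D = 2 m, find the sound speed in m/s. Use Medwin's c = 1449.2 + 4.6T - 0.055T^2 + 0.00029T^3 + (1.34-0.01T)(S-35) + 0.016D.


c = 1449.2 + 4.6*5.1 - 0.055*5.1^2 + 0.00029*5.1^3 + (1.34 - 0.01*5.1)*(33.2 - 35) + 0.016*2 = 1468.98

1468.98 m/s


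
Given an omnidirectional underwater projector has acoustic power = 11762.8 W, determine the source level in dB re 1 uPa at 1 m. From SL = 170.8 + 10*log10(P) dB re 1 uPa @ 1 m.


211.51 dB


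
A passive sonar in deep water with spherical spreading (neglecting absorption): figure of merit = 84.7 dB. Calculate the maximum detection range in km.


At max range FOM = TL, so 20*log10(R) = 84.7
R = 10^(84.7/20) = 17179.08 m = 17.18 km

17.18 km


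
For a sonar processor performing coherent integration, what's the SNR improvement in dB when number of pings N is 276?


Gain = 10*log10(276) = 24.41

24.41 dB


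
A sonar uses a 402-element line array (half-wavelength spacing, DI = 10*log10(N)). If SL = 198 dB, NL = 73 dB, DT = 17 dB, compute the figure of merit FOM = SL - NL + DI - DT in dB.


134.04 dB


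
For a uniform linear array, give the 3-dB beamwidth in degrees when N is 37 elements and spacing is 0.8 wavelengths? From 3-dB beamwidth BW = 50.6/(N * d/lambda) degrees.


BW = 50.6 / (37 * 0.8) = 50.6 / 29.6 = 1.71

1.71 deg


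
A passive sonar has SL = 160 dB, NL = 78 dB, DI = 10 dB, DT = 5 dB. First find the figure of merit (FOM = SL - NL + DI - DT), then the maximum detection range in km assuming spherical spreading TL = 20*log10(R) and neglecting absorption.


Step 1: FOM = SL - NL + DI - DT = 160 - 78 + 10 - 5 = 87 dB
Step 2: at max range FOM = TL = 20*log10(R), so R = 10^(87/20) = 22387.21 m = 22.39 km

22.39 km


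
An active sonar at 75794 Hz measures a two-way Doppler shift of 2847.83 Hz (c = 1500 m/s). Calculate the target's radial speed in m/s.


28.18 m/s


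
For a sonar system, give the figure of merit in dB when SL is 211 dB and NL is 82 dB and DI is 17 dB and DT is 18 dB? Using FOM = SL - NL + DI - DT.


FOM = SL - NL + DI - DT = 211 - 82 + 17 - 18 = 128

128 dB


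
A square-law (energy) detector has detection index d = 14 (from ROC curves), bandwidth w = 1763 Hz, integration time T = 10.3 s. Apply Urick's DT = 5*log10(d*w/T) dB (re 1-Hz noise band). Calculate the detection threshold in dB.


DT = 5*log10(d*w/T) = 5*log10(14 * 1763 / 10.3) = 5*log10(2396.31) = 16.9

16.9 dB


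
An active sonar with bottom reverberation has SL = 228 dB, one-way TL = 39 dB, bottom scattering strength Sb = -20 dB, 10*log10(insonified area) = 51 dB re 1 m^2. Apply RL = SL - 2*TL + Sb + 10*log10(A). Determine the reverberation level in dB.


181 dB


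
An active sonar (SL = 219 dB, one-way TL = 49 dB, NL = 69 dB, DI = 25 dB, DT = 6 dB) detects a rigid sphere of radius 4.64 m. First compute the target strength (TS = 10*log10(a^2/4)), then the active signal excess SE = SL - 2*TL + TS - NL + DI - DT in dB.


Step 1: TS = 10*log10(4.64^2/4) = 7.31 dB
Step 2: SE = SL - 2*TL + TS - NL + DI - DT = 219 - 2*49 + (7.31) - 69 + 25 - 6 = 78.31

78.31 dB


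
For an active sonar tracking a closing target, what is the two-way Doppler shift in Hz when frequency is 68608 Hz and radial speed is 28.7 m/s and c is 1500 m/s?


fd = 2*f*v/c = 2 * 68608 * 28.7 / 1500 = 2625.4

2625.4 Hz


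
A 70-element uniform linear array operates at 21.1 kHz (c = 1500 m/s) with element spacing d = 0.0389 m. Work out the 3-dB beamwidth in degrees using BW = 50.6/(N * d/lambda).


Step 1: lambda = 1500/21100 = 0.07109 m
Step 2: d/lambda = 0.0389/0.07109 = 0.5472
Step 3: BW = 50.6/(N * d/lambda) = 50.6/(70 * 0.5472) = 1.32

1.32 deg


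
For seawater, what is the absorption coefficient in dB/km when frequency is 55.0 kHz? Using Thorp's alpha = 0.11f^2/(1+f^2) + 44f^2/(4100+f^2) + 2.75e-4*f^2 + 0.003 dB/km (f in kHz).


19.626 dB/km


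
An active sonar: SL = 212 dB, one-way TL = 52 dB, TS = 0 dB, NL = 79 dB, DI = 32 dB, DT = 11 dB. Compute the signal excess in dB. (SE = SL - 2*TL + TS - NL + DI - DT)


SE = SL - 2*TL + TS - NL + DI - DT = 212 - 2*52 + (0) - 79 + 32 - 11 = 50

50 dB


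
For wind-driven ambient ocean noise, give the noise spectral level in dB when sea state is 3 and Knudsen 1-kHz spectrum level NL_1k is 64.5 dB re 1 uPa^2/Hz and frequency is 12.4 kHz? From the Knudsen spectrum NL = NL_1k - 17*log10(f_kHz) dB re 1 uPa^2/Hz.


NL = NL_1k - 17*log10(f_kHz) = 64.5 - 17*log10(12.4) = 64.5 - (18.59) = 45.91

45.91 dB


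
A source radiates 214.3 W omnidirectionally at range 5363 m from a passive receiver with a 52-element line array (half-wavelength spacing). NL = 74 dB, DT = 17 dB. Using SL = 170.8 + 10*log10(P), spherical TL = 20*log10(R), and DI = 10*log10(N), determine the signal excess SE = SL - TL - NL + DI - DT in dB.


Step 1: SL = 170.8 + 10*log10(214.3) = 194.11 dB
Step 2: TL = 20*log10(5363) = 74.59 dB
Step 3: DI = 10*log10(52) = 17.16 dB
Step 4: SE = SL - TL - NL + DI - DT = 194.11 - 74.59 - 74 + 17.16 - 17 = 45.68

45.68 dB


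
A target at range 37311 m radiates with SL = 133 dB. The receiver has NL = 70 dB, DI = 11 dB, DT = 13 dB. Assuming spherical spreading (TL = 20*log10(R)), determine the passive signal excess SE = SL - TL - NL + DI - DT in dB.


Step 1: TL = 20*log10(37311) = 91.44 dB
Step 2: SE = 133 - 91.44 - 70 + 11 - 13 = -30.44

-30.44 dB


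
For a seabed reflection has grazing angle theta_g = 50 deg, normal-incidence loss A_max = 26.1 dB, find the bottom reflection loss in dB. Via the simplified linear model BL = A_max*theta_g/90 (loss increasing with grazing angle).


BL = A_max * theta_g / 90 = 26.1 * 50 / 90 = 14.5

14.5 dB


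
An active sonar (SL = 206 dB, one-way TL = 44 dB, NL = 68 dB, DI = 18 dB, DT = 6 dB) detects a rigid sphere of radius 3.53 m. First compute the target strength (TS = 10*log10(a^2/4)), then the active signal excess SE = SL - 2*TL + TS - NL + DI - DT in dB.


Step 1: TS = 10*log10(3.53^2/4) = 4.93 dB
Step 2: SE = SL - 2*TL + TS - NL + DI - DT = 206 - 2*44 + (4.93) - 68 + 18 - 6 = 66.93

66.93 dB


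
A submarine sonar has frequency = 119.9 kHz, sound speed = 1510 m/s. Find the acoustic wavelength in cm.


lambda = c/f = 1510 / 119900 = 0.0126 m = 1.26 cm

1.26 cm


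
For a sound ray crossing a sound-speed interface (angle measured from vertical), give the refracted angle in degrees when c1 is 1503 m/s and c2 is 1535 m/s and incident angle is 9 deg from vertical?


sin(theta2) = (c2/c1)*sin(theta1) = (1535/1503)*sin(9 deg) = 0.15977
theta2 = arcsin(0.15977) = 9.19

9.19 deg


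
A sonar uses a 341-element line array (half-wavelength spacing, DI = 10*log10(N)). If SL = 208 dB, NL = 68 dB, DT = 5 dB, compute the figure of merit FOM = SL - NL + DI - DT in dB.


160.33 dB


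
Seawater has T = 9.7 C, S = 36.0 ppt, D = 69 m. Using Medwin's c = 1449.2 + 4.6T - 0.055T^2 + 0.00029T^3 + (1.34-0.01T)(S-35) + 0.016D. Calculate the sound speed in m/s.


c = 1449.2 + 4.6*9.7 - 0.055*9.7^2 + 0.00029*9.7^3 + (1.34 - 0.01*9.7)*(36.0 - 35) + 0.016*69 = 1491.26

1491.26 m/s


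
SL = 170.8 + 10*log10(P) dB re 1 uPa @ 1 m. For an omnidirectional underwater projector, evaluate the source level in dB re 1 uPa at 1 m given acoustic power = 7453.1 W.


SL = 170.8 + 10*log10(7453.1) = 170.8 + 38.72 = 209.52

209.52 dB


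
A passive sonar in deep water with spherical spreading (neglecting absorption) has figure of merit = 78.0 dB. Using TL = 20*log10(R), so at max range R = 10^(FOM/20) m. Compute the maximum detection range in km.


At max range FOM = TL, so 20*log10(R) = 78.0
R = 10^(78.0/20) = 7943.28 m = 7.94 km

7.94 km


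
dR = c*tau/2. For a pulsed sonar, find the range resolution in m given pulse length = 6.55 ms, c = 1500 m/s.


4.9125 m


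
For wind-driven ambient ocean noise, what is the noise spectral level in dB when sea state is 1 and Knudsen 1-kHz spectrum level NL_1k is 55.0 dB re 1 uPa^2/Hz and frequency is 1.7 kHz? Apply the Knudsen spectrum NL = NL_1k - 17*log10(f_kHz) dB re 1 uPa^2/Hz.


NL = NL_1k - 17*log10(f_kHz) = 55.0 - 17*log10(1.7) = 55.0 - (3.92) = 51.08

51.08 dB


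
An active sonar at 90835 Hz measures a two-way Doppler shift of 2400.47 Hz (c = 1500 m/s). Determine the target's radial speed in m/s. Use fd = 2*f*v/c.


From fd = 2*f*v/c, v = c*fd/(2*f) = 1500 * 2400.47 / (2*90835) = 19.82

19.82 m/s


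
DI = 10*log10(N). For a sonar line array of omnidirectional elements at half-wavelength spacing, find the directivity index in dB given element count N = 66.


DI = 10*log10(66) = 18.2

18.2 dB


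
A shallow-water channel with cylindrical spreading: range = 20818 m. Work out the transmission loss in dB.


TL = 10*log10(20818) = 43.18

43.18 dB


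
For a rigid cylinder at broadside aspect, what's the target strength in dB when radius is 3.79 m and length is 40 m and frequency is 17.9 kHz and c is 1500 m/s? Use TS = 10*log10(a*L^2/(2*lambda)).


lambda = 1500/17900 = 0.0838 m
TS = 10*log10(3.79*40^2/(2*0.0838)) = 45.58

45.58 dB


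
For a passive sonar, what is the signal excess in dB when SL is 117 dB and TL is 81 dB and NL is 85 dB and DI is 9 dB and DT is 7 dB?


SE = SL - TL - NL + DI - DT = 117 - 81 - 85 + 9 - 7 = -47

-47 dB


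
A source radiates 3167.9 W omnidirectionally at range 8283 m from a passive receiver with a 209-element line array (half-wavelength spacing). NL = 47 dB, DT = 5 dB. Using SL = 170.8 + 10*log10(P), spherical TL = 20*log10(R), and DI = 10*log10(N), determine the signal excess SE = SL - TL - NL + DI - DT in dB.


98.65 dB


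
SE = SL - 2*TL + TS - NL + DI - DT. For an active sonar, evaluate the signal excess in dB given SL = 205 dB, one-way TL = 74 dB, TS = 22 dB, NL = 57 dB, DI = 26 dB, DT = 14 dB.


SE = SL - 2*TL + TS - NL + DI - DT = 205 - 2*74 + (22) - 57 + 26 - 14 = 34

34 dB


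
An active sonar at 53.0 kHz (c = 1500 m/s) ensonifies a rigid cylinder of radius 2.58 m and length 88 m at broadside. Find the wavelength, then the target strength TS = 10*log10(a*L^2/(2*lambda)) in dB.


Step 1: lambda = c/f = 1500/53000 = 0.0283 m
Step 2: TS = 10*log10(a*L^2/(2*lambda)) = 10*log10(2.58*88^2/(2*0.0283)) = 55.48

55.48 dB


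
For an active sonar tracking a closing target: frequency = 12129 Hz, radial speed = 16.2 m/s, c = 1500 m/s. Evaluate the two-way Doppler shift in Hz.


fd = 2*f*v/c = 2 * 12129 * 16.2 / 1500 = 261.99

261.99 Hz


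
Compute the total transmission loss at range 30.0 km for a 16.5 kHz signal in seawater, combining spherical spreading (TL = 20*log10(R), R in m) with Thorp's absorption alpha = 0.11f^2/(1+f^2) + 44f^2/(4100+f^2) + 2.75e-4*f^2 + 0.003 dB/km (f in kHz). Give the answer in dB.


177.36 dB


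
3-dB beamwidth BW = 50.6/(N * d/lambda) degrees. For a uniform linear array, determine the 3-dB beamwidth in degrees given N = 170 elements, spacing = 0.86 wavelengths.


BW = 50.6 / (170 * 0.86) = 50.6 / 146.2 = 0.35

0.35 deg


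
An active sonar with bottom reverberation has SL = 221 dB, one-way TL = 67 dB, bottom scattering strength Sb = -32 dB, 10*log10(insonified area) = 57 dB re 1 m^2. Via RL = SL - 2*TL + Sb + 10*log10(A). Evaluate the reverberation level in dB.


RL = SL - 2*TL + Sb + 10*log10(A) = 221 - 2*67 + (-32) + 57 = 112

112 dB


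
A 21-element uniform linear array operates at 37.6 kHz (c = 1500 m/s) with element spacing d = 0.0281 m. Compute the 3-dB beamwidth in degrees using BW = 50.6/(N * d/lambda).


3.42 deg


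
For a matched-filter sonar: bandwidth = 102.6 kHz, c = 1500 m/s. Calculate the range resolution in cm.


0.73 cm


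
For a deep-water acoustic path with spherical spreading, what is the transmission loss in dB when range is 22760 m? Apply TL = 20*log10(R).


87.14 dB


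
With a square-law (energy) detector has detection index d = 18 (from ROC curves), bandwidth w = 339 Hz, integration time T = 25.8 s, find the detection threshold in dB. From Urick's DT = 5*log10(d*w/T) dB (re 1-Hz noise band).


DT = 5*log10(d*w/T) = 5*log10(18 * 339 / 25.8) = 5*log10(236.51) = 11.87

11.87 dB


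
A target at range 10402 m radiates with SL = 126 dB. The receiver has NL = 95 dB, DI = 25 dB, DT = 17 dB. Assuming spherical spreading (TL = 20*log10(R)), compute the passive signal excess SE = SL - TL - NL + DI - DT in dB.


-41.34 dB


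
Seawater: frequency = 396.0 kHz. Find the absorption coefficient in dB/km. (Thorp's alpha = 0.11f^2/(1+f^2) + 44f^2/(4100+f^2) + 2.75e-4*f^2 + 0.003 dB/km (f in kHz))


86.116 dB/km


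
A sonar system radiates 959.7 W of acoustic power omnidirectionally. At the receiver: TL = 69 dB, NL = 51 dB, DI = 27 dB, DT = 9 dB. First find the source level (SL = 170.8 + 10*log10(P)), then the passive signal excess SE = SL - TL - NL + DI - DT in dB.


Step 1: SL = 170.8 + 10*log10(959.7) = 200.62 dB
Step 2: SE = SL - TL - NL + DI - DT = 200.62 - 69 - 51 + 27 - 9 = 98.62

98.62 dB


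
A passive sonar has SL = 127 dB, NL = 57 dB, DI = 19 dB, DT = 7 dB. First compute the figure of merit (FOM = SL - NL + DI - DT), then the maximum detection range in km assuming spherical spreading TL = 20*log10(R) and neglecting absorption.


Step 1: FOM = SL - NL + DI - DT = 127 - 57 + 19 - 7 = 82 dB
Step 2: at max range FOM = TL = 20*log10(R), so R = 10^(82/20) = 12589.25 m = 12.59 km

12.59 km


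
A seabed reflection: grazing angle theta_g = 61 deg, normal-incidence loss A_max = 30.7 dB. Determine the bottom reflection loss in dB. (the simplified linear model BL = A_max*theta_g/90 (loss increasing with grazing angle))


BL = A_max * theta_g / 90 = 30.7 * 61 / 90 = 20.81

20.81 dB


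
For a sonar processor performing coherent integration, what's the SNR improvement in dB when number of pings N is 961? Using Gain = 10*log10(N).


Gain = 10*log10(961) = 29.83

29.83 dB


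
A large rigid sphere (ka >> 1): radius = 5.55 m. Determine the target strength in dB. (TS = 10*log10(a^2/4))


TS = 10*log10(5.55^2 / 4) = 10*log10(7.700625) = 8.87

8.87 dB


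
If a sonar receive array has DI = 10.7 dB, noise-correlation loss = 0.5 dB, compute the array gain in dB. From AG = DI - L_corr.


AG = DI - L_corr = 10.7 - 0.5 = 10.2

10.2 dB


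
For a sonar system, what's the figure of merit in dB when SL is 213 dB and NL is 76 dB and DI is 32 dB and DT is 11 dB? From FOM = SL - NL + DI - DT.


FOM = SL - NL + DI - DT = 213 - 76 + 32 - 11 = 158

158 dB


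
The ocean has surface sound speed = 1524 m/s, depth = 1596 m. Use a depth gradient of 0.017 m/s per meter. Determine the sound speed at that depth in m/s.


1551.132 m/s


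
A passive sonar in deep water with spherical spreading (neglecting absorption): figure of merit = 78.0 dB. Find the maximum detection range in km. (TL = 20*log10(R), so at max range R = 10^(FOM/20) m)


At max range FOM = TL, so 20*log10(R) = 78.0
R = 10^(78.0/20) = 7943.28 m = 7.94 km

7.94 km


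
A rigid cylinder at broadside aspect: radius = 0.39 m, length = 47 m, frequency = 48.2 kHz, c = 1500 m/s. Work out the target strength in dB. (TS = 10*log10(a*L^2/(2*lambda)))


lambda = 1500/48200 = 0.03112 m
TS = 10*log10(0.39*47^2/(2*0.03112)) = 41.41

41.41 dB


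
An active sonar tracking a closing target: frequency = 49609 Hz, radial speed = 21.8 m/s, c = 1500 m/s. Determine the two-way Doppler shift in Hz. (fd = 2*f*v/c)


fd = 2*f*v/c = 2 * 49609 * 21.8 / 1500 = 1441.97

1441.97 Hz


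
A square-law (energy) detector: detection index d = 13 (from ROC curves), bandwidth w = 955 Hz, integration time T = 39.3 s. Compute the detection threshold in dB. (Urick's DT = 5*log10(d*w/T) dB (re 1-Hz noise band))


DT = 5*log10(d*w/T) = 5*log10(13 * 955 / 39.3) = 5*log10(315.9) = 12.5

12.5 dB


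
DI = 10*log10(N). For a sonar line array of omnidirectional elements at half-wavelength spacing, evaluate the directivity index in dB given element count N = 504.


27.02 dB


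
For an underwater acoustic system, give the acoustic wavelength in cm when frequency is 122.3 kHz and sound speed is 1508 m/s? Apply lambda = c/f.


lambda = c/f = 1508 / 122300 = 0.0123 m = 1.23 cm

1.23 cm


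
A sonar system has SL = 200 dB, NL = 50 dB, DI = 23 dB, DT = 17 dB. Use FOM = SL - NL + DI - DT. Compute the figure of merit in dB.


FOM = SL - NL + DI - DT = 200 - 50 + 23 - 17 = 156

156 dB


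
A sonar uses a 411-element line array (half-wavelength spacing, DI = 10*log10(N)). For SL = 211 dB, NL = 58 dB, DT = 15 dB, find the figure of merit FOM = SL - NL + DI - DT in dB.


164.14 dB


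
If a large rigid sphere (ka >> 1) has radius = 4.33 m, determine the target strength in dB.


TS = 10*log10(4.33^2 / 4) = 10*log10(4.687225) = 6.71

6.71 dB


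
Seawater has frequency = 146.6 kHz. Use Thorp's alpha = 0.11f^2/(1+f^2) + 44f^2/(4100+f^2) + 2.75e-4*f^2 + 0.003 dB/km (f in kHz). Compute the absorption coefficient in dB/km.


42.974 dB/km


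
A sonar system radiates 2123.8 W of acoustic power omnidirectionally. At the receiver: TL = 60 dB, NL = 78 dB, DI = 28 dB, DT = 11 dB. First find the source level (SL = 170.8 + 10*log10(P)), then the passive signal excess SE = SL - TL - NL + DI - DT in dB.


Step 1: SL = 170.8 + 10*log10(2123.8) = 204.07 dB
Step 2: SE = SL - TL - NL + DI - DT = 204.07 - 60 - 78 + 28 - 11 = 83.07

83.07 dB


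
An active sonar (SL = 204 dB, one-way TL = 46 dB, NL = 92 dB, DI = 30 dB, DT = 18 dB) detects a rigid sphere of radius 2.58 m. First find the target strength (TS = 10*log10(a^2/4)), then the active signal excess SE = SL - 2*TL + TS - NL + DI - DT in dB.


Step 1: TS = 10*log10(2.58^2/4) = 2.21 dB
Step 2: SE = SL - 2*TL + TS - NL + DI - DT = 204 - 2*46 + (2.21) - 92 + 30 - 18 = 34.21

34.21 dB


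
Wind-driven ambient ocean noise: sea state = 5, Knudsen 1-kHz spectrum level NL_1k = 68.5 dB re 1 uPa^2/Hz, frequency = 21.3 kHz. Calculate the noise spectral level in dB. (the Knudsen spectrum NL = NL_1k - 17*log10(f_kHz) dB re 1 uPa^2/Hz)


NL = NL_1k - 17*log10(f_kHz) = 68.5 - 17*log10(21.3) = 68.5 - (22.58) = 45.92

45.92 dB


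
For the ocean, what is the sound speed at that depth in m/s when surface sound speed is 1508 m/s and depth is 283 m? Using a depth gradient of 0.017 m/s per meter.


1512.811 m/s


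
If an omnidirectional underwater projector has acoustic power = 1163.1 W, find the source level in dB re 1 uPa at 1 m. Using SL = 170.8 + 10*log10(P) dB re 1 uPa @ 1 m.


SL = 170.8 + 10*log10(1163.1) = 170.8 + 30.66 = 201.46

201.46 dB


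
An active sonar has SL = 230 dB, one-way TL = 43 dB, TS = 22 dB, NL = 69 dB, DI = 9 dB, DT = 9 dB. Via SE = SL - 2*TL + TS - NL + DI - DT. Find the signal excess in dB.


SE = SL - 2*TL + TS - NL + DI - DT = 230 - 2*43 + (22) - 69 + 9 - 9 = 97

97 dB


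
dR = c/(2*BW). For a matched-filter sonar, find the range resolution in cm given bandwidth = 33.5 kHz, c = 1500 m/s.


dR = c/(2*BW) = 1500 / (2 * 33.5e3) = 0.0224 m = 2.24 cm

2.24 cm


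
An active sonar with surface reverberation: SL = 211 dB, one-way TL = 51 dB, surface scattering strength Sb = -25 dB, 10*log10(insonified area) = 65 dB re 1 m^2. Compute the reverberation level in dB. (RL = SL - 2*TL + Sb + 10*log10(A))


149 dB


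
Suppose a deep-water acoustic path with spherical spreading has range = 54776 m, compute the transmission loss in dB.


TL = 20*log10(54776) = 94.77

94.77 dB


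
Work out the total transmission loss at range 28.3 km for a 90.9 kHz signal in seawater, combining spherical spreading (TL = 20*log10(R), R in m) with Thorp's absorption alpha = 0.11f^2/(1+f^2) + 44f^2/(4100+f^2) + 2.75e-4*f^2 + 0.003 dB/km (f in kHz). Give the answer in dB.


Step 1 (Thorp): alpha = 0.11*8262.81/(1+8262.81) + 44*8262.81/(4100+8262.81) + 2.75e-4*8262.81 + 0.003 = 31.7931 dB/km
Step 2: TL_spread = 20*log10(28300) = 89.04 dB
Step 3: TL_abs = alpha*R = 31.7931 * 28.3 = 899.74 dB
Step 4: TL_total = 89.04 + 899.74 = 988.78

988.78 dB


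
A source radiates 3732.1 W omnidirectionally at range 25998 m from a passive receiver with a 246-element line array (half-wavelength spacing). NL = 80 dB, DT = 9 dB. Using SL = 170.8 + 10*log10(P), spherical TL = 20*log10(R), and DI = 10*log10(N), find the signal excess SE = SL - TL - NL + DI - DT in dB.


53.13 dB


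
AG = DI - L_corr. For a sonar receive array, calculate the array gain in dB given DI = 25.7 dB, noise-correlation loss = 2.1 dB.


AG = DI - L_corr = 25.7 - 2.1 = 23.6

23.6 dB


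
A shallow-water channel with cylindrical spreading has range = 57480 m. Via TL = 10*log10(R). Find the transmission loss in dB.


TL = 10*log10(57480) = 47.6

47.6 dB


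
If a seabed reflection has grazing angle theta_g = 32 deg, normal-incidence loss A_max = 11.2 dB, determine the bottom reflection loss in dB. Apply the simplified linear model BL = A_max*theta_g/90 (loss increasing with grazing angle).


BL = A_max * theta_g / 90 = 11.2 * 32 / 90 = 3.98

3.98 dB


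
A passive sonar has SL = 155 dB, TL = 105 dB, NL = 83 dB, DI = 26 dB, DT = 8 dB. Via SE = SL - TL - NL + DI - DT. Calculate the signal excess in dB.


-15 dB


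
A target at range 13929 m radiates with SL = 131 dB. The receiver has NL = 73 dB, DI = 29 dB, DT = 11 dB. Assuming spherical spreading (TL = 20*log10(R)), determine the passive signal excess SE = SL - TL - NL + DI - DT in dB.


-6.88 dB


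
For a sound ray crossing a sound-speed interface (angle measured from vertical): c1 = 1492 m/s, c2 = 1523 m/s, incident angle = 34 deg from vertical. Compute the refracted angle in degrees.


34.81 deg


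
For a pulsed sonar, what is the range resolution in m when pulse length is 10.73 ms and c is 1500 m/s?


dR = c*tau/2 = 1500 * 10.73e-3 / 2 = 8.0475

8.0475 m


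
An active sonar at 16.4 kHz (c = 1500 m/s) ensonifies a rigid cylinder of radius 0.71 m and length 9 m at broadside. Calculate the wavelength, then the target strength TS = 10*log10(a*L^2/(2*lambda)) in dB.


Step 1: lambda = c/f = 1500/16400 = 0.09146 m
Step 2: TS = 10*log10(a*L^2/(2*lambda)) = 10*log10(0.71*9^2/(2*0.09146)) = 24.97

24.97 dB


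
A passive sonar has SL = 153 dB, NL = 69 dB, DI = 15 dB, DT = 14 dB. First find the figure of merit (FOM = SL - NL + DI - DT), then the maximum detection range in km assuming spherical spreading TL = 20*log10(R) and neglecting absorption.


Step 1: FOM = SL - NL + DI - DT = 153 - 69 + 15 - 14 = 85 dB
Step 2: at max range FOM = TL = 20*log10(R), so R = 10^(85/20) = 17782.79 m = 17.78 km

17.78 km


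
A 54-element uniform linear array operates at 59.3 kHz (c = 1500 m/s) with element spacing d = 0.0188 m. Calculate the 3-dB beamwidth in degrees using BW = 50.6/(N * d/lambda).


Step 1: lambda = 1500/59300 = 0.0253 m
Step 2: d/lambda = 0.0188/0.0253 = 0.7431
Step 3: BW = 50.6/(N * d/lambda) = 50.6/(54 * 0.7431) = 1.26

1.26 deg


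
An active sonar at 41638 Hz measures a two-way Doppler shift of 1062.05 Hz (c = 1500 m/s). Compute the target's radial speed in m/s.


From fd = 2*f*v/c, v = c*fd/(2*f) = 1500 * 1062.05 / (2*41638) = 19.13

19.13 m/s


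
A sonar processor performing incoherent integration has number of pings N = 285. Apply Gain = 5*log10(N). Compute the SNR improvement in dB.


Gain = 5*log10(285) = 12.27

12.27 dB


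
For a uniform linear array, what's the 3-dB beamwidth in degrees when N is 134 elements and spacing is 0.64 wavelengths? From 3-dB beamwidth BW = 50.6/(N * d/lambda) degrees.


0.59 deg


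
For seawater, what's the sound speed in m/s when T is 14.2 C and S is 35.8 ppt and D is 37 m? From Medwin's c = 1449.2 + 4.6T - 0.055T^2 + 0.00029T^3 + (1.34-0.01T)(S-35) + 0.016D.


c = 1449.2 + 4.6*14.2 - 0.055*14.2^2 + 0.00029*14.2^3 + (1.34 - 0.01*14.2)*(35.8 - 35) + 0.016*37 = 1505.81

1505.81 m/s


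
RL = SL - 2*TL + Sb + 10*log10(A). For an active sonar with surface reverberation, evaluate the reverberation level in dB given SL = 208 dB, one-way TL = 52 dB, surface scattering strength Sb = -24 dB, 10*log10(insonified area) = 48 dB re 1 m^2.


RL = SL - 2*TL + Sb + 10*log10(A) = 208 - 2*52 + (-24) + 48 = 128

128 dB


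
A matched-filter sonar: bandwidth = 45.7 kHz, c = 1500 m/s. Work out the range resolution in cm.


dR = c/(2*BW) = 1500 / (2 * 45.7e3) = 0.0164 m = 1.64 cm

1.64 cm


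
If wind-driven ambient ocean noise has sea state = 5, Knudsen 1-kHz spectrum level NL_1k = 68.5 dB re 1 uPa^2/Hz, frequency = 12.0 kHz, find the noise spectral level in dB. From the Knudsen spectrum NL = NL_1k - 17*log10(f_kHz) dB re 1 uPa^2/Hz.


50.15 dB


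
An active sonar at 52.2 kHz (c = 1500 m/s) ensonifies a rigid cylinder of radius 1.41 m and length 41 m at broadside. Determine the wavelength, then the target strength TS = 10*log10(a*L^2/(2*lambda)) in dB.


Step 1: lambda = c/f = 1500/52200 = 0.02874 m
Step 2: TS = 10*log10(a*L^2/(2*lambda)) = 10*log10(1.41*41^2/(2*0.02874)) = 46.15

46.15 dB


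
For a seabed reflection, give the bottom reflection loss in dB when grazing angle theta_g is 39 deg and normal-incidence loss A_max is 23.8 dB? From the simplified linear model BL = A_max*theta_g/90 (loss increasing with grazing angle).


BL = A_max * theta_g / 90 = 23.8 * 39 / 90 = 10.31

10.31 dB


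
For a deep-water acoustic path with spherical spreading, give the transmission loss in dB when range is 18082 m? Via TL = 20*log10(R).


TL = 20*log10(18082) = 85.14

85.14 dB


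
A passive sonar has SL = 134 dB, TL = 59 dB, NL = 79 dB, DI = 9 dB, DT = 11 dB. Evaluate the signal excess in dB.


-6 dB


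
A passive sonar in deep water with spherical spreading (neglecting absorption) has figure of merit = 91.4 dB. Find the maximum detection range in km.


At max range FOM = TL, so 20*log10(R) = 91.4
R = 10^(91.4/20) = 37153.52 m = 37.15 km

37.15 km


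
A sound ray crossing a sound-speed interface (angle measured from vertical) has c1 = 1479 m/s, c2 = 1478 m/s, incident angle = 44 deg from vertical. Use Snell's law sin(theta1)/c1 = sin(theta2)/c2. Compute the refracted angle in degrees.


43.96 deg


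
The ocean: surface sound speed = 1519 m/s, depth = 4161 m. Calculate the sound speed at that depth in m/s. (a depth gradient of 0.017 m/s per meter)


c = 1519 + 0.017 * 4161 = 1589.737

1589.737 m/s


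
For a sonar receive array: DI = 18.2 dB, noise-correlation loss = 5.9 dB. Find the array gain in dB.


12.3 dB


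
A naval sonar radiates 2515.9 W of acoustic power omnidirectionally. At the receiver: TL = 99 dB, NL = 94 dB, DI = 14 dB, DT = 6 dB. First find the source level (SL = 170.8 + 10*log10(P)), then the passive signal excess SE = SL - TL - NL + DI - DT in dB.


Step 1: SL = 170.8 + 10*log10(2515.9) = 204.81 dB
Step 2: SE = SL - TL - NL + DI - DT = 204.81 - 99 - 94 + 14 - 6 = 19.81

19.81 dB


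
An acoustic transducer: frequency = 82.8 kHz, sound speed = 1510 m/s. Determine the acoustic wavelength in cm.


1.82 cm


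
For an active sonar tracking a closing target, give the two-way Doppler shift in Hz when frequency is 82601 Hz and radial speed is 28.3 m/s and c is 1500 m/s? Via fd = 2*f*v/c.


3116.81 Hz


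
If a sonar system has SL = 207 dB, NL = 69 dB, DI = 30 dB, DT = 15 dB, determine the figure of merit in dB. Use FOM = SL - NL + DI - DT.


FOM = SL - NL + DI - DT = 207 - 69 + 30 - 15 = 153

153 dB


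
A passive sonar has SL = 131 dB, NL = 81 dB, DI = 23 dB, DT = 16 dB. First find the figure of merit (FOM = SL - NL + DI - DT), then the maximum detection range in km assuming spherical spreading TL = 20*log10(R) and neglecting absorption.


Step 1: FOM = SL - NL + DI - DT = 131 - 81 + 23 - 16 = 57 dB
Step 2: at max range FOM = TL = 20*log10(R), so R = 10^(57/20) = 707.95 m = 0.71 km

0.71 km


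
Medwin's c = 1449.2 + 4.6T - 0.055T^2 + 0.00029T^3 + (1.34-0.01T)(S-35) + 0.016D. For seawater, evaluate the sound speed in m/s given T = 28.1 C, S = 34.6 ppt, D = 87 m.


c = 1449.2 + 4.6*28.1 - 0.055*28.1^2 + 0.00029*28.1^3 + (1.34 - 0.01*28.1)*(34.6 - 35) + 0.016*87 = 1542.43

1542.43 m/s


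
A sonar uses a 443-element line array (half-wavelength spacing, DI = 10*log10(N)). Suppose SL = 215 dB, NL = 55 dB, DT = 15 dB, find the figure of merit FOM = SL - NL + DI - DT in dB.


Step 1: DI = 10*log10(443) = 26.46 dB
Step 2: FOM = SL - NL + DI - DT = 215 - 55 + 26.46 - 15 = 171.46

171.46 dB


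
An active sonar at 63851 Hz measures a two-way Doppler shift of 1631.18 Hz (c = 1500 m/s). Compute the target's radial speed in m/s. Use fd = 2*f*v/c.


19.16 m/s


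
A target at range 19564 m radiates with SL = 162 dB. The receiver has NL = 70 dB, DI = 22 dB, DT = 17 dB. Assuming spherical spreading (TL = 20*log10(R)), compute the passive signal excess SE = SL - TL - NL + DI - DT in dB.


11.17 dB
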